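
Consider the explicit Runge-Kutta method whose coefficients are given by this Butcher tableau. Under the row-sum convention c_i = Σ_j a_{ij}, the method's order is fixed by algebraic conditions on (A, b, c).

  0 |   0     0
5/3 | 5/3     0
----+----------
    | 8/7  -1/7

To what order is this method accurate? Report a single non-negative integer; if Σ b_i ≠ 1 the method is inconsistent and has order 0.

1

b = (8/7, -1/7)
c = (0, 5/3)
Σ b_i: 8/7·1 + (-1/7)·1 = 1 ✓
b·c: (-1/7)·5/3 = -5/21 ≠ 1/2 ⇒ order 1.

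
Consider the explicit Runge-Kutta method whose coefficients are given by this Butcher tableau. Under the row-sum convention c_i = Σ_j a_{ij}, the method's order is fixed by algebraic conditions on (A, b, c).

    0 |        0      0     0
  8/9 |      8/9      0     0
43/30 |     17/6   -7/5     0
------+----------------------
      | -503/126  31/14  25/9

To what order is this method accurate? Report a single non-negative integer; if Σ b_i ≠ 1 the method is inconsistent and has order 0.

b = (-503/126, 31/14, 25/9)
c = (0, 8/9, 43/30)
Ac = (0, 0, -56/45)
Σ b_i: (-503/126)·1 + 31/14·1 + 25/9·1 = 1 ✓
b·c: 31/14·8/9 + 25/9·43/30 = 2249/378 ≠ 1/2 ⇒ order 1.

1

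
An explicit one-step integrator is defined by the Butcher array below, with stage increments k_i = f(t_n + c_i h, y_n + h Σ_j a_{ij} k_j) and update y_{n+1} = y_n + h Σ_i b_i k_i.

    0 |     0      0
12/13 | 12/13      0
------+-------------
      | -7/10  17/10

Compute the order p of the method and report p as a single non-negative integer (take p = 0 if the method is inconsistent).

1

b = (-7/10, 17/10)
c = (0, 12/13)
Σ b_i: (-7/10)·1 + 17/10·1 = 1 ✓
b·c: 17/10·12/13 = 102/65 ≠ 1/2 ⇒ order 1.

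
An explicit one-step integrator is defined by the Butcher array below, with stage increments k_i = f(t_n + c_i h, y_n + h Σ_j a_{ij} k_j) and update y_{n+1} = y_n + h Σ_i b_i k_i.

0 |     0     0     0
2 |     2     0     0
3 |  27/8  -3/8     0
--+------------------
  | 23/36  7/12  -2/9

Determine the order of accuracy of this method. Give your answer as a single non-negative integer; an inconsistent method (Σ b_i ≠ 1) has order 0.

3

b = (23/36, 7/12, -2/9)
c = (0, 2, 3)
Ac = (0, 0, -3/4)
Σ b_i: 23/36·1 + 7/12·1 + (-2/9)·1 = 1 ✓
b·c: 7/12·2 + (-2/9)·3 = 1/2 ✓
b·c²: 7/12·4 + (-2/9)·9 = 1/3 ✓
b·Ac: (-2/9)·(-3/4) = 1/6 ✓; 3 stages ⇒ order 3.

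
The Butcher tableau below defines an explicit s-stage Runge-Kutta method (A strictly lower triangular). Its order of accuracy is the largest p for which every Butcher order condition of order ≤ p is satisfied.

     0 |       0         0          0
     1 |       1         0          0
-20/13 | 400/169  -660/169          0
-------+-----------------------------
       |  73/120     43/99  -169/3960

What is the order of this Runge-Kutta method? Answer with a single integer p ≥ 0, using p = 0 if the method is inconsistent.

3

b = (73/120, 43/99, -169/3960)
c = (0, 1, -20/13)
Ac = (0, 0, -660/169)
Σ b_i: 73/120·1 + 43/99·1 + (-169/3960)·1 = 1 ✓
b·c: 43/99·1 + (-169/3960)·(-20/13) = 1/2 ✓
b·c²: 43/99·1 + (-169/3960)·400/169 = 1/3 ✓
b·Ac: (-169/3960)·(-660/169) = 1/6 ✓; 3 stages ⇒ order 3.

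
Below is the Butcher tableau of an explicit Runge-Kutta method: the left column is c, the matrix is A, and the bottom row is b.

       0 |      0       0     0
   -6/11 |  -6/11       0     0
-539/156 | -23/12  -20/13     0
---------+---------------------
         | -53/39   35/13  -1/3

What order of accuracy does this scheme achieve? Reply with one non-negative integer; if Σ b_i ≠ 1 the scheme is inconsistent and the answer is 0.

b = (-53/39, 35/13, -1/3)
c = (0, -6/11, -539/156)
Ac = (0, 0, 120/143)
Σ b_i: (-53/39)·1 + 35/13·1 + (-1/3)·1 = 1 ✓
b·c: 35/13·(-6/11) + (-1/3)·(-539/156) = -1631/5148 ≠ 1/2 ⇒ order 1.

1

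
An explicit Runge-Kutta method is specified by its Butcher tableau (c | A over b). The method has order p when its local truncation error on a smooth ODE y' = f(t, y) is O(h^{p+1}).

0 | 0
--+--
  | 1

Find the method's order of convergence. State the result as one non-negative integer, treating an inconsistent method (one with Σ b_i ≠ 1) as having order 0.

1

b = (1)
c = (0)
Σ b_i: 1·1 = 1 ✓; 1 stage ⇒ order 1.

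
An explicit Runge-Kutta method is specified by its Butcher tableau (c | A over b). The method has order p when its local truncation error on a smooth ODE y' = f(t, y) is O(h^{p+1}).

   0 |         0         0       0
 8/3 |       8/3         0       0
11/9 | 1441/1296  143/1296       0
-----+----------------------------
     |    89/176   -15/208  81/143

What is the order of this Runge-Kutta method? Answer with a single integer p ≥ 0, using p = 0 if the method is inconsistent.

b = (89/176, -15/208, 81/143)
c = (0, 8/3, 11/9)
Ac = (0, 0, 143/486)
Σ b_i: 89/176·1 + (-15/208)·1 + 81/143·1 = 1 ✓
b·c: (-15/208)·8/3 + 81/143·11/9 = 1/2 ✓
b·c²: (-15/208)·64/9 + 81/143·121/81 = 1/3 ✓
b·Ac: 81/143·143/486 = 1/6 ✓; 3 stages ⇒ order 3.

3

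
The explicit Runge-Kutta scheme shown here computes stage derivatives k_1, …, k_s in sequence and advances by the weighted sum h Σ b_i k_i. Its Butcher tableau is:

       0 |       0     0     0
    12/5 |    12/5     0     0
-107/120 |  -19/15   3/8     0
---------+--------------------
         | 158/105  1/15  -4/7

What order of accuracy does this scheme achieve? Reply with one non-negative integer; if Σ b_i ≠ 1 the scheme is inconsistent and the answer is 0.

1

b = (158/105, 1/15, -4/7)
c = (0, 12/5, -107/120)
Ac = (0, 0, 9/10)
Σ b_i: 158/105·1 + 1/15·1 + (-4/7)·1 = 1 ✓
b·c: 1/15·12/5 + (-4/7)·(-107/120) = 703/1050 ≠ 1/2 ⇒ order 1.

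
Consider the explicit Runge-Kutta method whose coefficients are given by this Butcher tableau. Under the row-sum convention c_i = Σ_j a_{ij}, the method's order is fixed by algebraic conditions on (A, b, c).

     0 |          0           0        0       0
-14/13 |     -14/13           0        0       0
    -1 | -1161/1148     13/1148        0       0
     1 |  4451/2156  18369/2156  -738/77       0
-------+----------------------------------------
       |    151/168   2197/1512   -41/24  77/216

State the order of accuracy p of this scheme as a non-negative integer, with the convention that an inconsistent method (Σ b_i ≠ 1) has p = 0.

4

b = (151/168, 2197/1512, -41/24, 77/216)
c = (0, -14/13, -1, 1)
Ac = (0, 0, -1/82, 9/22)
Σ b_i: 151/168·1 + 2197/1512·1 + (-41/24)·1 + 77/216·1 = 1 ✓
b·c: 2197/1512·(-14/13) + (-41/24)·(-1) + 77/216·1 = 1/2 ✓
b·c²: 2197/1512·196/169 + (-41/24)·1 + 77/216·1 = 1/3 ✓
b·Ac: (-41/24)·(-1/82) + 77/216·9/22 = 1/6 ✓
b·c³: 2197/1512·(-2744/2197) + (-41/24)·(-1) + 77/216·1 = 1/4 ✓
b·(c∘Ac): (-41/24)·1/82 + 77/216·9/22 = 1/8 ✓
b·Ac²: (-41/24)·7/533 + 77/216·27/91 = 1/12 ✓
b·A²c: 77/216·9/77 = 1/24 ✓; 4 stages ⇒ order 4.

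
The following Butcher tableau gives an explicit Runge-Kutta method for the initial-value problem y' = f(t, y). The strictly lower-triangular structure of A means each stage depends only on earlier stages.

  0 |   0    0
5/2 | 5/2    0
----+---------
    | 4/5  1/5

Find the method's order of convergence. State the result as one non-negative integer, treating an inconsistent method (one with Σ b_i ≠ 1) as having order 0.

2

b = (4/5, 1/5)
c = (0, 5/2)
Σ b_i: 4/5·1 + 1/5·1 = 1 ✓
b·c: 1/5·5/2 = 1/2 ✓; 2 stages ⇒ order 2.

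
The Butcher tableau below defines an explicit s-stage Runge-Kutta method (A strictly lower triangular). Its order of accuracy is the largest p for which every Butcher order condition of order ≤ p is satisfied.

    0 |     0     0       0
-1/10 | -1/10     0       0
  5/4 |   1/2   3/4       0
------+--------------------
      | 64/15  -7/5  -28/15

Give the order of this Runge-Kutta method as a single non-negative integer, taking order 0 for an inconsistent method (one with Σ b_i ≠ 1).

1

b = (64/15, -7/5, -28/15)
c = (0, -1/10, 5/4)
Ac = (0, 0, -3/40)
Σ b_i: 64/15·1 + (-7/5)·1 + (-28/15)·1 = 1 ✓
b·c: (-7/5)·(-1/10) + (-28/15)·5/4 = -329/150 ≠ 1/2 ⇒ order 1.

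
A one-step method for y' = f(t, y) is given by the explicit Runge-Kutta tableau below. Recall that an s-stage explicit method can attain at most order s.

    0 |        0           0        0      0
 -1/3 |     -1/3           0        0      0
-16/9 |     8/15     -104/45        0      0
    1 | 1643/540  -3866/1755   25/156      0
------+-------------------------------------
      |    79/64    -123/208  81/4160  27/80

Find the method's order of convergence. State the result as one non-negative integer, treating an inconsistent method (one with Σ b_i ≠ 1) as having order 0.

4

b = (79/64, -123/208, 81/4160, 27/80)
c = (0, -1/3, -16/9, 1)
Ac = (0, 0, 104/135, 182/405)
Σ b_i: 79/64·1 + (-123/208)·1 + 81/4160·1 + 27/80·1 = 1 ✓
b·c: (-123/208)·(-1/3) + 81/4160·(-16/9) + 27/80·1 = 1/2 ✓
b·c²: (-123/208)·1/9 + 81/4160·256/81 + 27/80·1 = 1/3 ✓
b·Ac: 81/4160·104/135 + 27/80·182/405 = 1/6 ✓
b·c³: (-123/208)·(-1/27) + 81/4160·(-4096/729) + 27/80·1 = 1/4 ✓
b·(c∘Ac): 81/4160·(-1664/1215) + 27/80·182/405 = 1/8 ✓
b·Ac²: 81/4160·(-104/405) + 27/80·106/405 = 1/12 ✓
b·A²c: 27/80·10/81 = 1/24 ✓; 4 stages ⇒ order 4.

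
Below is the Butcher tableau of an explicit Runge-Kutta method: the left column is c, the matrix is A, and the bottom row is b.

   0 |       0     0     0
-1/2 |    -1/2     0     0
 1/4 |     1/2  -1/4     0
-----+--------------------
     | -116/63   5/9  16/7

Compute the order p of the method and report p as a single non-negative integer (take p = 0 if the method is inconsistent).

1

b = (-116/63, 5/9, 16/7)
c = (0, -1/2, 1/4)
Ac = (0, 0, 1/8)
Σ b_i: (-116/63)·1 + 5/9·1 + 16/7·1 = 1 ✓
b·c: 5/9·(-1/2) + 16/7·1/4 = 37/126 ≠ 1/2 ⇒ order 1.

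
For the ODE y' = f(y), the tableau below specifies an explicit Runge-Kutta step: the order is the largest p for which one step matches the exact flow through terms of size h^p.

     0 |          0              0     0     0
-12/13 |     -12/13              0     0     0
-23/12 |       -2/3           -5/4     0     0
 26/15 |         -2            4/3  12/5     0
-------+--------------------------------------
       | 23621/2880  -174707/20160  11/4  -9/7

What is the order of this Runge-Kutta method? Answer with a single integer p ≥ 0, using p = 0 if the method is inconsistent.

2

b = (23621/2880, -174707/20160, 11/4, -9/7)
c = (0, -12/13, -23/12, 26/15)
Ac = (0, 0, 15/13, -379/65)
Σ b_i: 23621/2880·1 + (-174707/20160)·1 + 11/4·1 + (-9/7)·1 = 1 ✓
b·c: (-174707/20160)·(-12/13) + 11/4·(-23/12) + (-9/7)·26/15 = 1/2 ✓
b·c²: (-174707/20160)·144/169 + 11/4·529/144 + (-9/7)·676/225 = -214249/187200 ≠ 1/3 ⇒ order 2.
b·Ac: 11/4·15/13 + (-9/7)·(-379/65) = 19419/1820 ≠ 1/6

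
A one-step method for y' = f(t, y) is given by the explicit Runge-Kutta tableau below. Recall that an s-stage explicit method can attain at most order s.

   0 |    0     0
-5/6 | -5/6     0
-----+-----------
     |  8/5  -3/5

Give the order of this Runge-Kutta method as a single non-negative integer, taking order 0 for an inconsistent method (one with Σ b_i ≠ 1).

2

b = (8/5, -3/5)
c = (0, -5/6)
Σ b_i: 8/5·1 + (-3/5)·1 = 1 ✓
b·c: (-3/5)·(-5/6) = 1/2 ✓; 2 stages ⇒ order 2.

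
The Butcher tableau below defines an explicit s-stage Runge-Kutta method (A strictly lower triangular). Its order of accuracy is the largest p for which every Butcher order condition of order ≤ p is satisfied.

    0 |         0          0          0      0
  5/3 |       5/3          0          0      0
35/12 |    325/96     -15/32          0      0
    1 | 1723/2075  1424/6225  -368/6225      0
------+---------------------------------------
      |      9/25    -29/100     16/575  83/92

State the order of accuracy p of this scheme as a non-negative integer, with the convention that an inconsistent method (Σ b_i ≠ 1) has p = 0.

4

b = (9/25, -29/100, 16/575, 83/92)
c = (0, 5/3, 35/12, 1)
Ac = (0, 0, -25/32, 52/249)
Σ b_i: 9/25·1 + (-29/100)·1 + 16/575·1 + 83/92·1 = 1 ✓
b·c: (-29/100)·5/3 + 16/575·35/12 + 83/92·1 = 1/2 ✓
b·c²: (-29/100)·25/9 + 16/575·1225/144 + 83/92·1 = 1/3 ✓
b·Ac: 16/575·(-25/32) + 83/92·52/249 = 1/6 ✓
b·c³: (-29/100)·125/27 + 16/575·42875/1728 + 83/92·1 = 1/4 ✓
b·(c∘Ac): 16/575·(-875/384) + 83/92·52/249 = 1/8 ✓
b·Ac²: 16/575·(-125/96) + 83/92·11/83 = 1/12 ✓
b·A²c: 83/92·23/498 = 1/24 ✓; 4 stages ⇒ order 4.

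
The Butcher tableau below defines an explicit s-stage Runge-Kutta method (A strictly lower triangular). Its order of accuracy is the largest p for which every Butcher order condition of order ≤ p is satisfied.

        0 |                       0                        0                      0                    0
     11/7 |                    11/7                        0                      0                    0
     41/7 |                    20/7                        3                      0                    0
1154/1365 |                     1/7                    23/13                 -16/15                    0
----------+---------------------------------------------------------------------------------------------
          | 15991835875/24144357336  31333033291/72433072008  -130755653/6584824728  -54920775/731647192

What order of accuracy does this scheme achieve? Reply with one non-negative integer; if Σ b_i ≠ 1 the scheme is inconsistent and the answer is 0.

b = (15991835875/24144357336, 31333033291/72433072008, -130755653/6584824728, -54920775/731647192)
c = (0, 11/7, 41/7, 1154/1365)
Ac = (0, 0, 33/7, -4733/1365)
Σ b_i: 15991835875/24144357336·1 + 31333033291/72433072008·1 + (-130755653/6584824728)·1 + (-54920775/731647192)·1 = 1 ✓
b·c: 31333033291/72433072008·11/7 + (-130755653/6584824728)·41/7 + (-54920775/731647192)·1154/1365 = 1/2 ✓
b·c²: 31333033291/72433072008·121/49 + (-130755653/6584824728)·1681/49 + (-54920775/731647192)·1331716/1863225 = 1/3 ✓
b·Ac: (-130755653/6584824728)·33/7 + (-54920775/731647192)·(-4733/1365) = 1/6 ✓
b·c³: 31333033291/72433072008·1331/343 + (-130755653/6584824728)·68921/343 + (-54920775/731647192)·1536800264/2543302125 = -24713737295503/10486333379340 ≠ 1/4 ⇒ order 3.
b·(c∘Ac): (-130755653/6584824728)·1353/49 + (-54920775/731647192)·(-5461882/1863225) = -5043494971/15364591032 ≠ 1/8
b·Ac²: (-130755653/6584824728)·363/49 + (-54920775/731647192)·(-307903/9555) = 8726306689/3841147758 ≠ 1/12
b·A²c: (-54920775/731647192)·(-176/35) = 34521630/91455899 ≠ 1/24

3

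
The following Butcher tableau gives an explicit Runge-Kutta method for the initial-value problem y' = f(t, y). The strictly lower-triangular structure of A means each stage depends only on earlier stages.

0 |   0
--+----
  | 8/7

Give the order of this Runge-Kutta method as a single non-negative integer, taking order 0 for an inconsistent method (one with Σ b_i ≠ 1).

b = (8/7)
c = (0)
Σ b_i: 8/7·1 = 8/7 ≠ 1 ⇒ order 0.

0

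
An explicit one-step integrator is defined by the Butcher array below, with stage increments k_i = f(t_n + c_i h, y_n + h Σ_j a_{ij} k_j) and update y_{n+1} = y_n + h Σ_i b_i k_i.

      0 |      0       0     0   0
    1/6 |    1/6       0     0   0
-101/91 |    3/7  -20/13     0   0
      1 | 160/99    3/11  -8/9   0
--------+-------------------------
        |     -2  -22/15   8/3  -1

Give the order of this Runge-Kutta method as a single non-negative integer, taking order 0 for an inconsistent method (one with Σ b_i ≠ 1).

b = (-2, -22/15, 8/3, -1)
c = (0, 1/6, -101/91, 1)
Ac = (0, 0, -10/39, 18595/18018)
Σ b_i: (-2)·1 + (-22/15)·1 + 8/3·1 + (-1)·1 = -9/5 ≠ 1 ⇒ order 0.

0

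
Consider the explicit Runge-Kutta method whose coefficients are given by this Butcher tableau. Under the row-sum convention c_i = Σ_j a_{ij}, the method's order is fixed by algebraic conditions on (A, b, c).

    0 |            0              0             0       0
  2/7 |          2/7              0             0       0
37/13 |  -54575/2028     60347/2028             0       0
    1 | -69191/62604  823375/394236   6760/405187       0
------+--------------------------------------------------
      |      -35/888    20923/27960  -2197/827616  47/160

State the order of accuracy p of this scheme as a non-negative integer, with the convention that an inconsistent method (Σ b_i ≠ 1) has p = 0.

4

b = (-35/888, 20923/27960, -2197/827616, 47/160)
c = (0, 2/7, 37/13, 1)
Ac = (0, 0, 8621/1014, 545/846)
Σ b_i: (-35/888)·1 + 20923/27960·1 + (-2197/827616)·1 + 47/160·1 = 1 ✓
b·c: 20923/27960·2/7 + (-2197/827616)·37/13 + 47/160·1 = 1/2 ✓
b·c²: 20923/27960·4/49 + (-2197/827616)·1369/169 + 47/160·1 = 1/3 ✓
b·Ac: (-2197/827616)·8621/1014 + 47/160·545/846 = 1/6 ✓
b·c³: 20923/27960·8/343 + (-2197/827616)·50653/2197 + 47/160·1 = 1/4 ✓
b·(c∘Ac): (-2197/827616)·318977/13182 + 47/160·545/846 = 1/8 ✓
b·Ac²: (-2197/827616)·8621/3549 + 47/160·905/2961 = 1/12 ✓
b·A²c: 47/160·20/141 = 1/24 ✓; 4 stages ⇒ order 4.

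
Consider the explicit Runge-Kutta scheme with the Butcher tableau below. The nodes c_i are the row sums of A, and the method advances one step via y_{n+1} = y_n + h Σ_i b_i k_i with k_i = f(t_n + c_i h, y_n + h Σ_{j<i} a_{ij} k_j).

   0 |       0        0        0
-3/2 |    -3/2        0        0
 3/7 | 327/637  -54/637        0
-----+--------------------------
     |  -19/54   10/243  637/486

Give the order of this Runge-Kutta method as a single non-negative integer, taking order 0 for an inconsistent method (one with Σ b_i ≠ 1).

b = (-19/54, 10/243, 637/486)
c = (0, -3/2, 3/7)
Ac = (0, 0, 81/637)
Σ b_i: (-19/54)·1 + 10/243·1 + 637/486·1 = 1 ✓
b·c: 10/243·(-3/2) + 637/486·3/7 = 1/2 ✓
b·c²: 10/243·9/4 + 637/486·9/49 = 1/3 ✓
b·Ac: 637/486·81/637 = 1/6 ✓; 3 stages ⇒ order 3.

3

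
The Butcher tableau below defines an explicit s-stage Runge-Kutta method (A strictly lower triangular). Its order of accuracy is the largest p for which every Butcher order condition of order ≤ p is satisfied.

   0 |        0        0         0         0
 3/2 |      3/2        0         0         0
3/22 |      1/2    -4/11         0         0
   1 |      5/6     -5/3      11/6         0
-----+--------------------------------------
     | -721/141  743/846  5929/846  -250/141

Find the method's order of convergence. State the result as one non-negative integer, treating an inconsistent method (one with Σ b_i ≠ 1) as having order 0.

3

b = (-721/141, 743/846, 5929/846, -250/141)
c = (0, 3/2, 3/22, 1)
Ac = (0, 0, -6/11, -9/4)
Σ b_i: (-721/141)·1 + 743/846·1 + 5929/846·1 + (-250/141)·1 = 1 ✓
b·c: 743/846·3/2 + 5929/846·3/22 + (-250/141)·1 = 1/2 ✓
b·c²: 743/846·9/4 + 5929/846·9/484 + (-250/141)·1 = 1/3 ✓
b·Ac: 5929/846·(-6/11) + (-250/141)·(-9/4) = 1/6 ✓
b·c³: 743/846·27/8 + 5929/846·27/10648 + (-250/141)·1 = 14999/12408 ≠ 1/4 ⇒ order 3.
b·(c∘Ac): 5929/846·(-9/121) + (-250/141)·(-9/4) = 163/47 ≠ 1/8
b·Ac²: 5929/846·(-9/11) + (-250/141)·(-327/88) = 1767/2068 ≠ 1/12
b·A²c: (-250/141)·(-1) = 250/141 ≠ 1/24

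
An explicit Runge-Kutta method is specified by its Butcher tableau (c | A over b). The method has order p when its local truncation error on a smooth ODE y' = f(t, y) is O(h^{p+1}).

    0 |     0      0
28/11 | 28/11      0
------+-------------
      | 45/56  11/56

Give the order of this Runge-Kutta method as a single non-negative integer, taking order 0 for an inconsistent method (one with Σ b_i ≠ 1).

b = (45/56, 11/56)
c = (0, 28/11)
Σ b_i: 45/56·1 + 11/56·1 = 1 ✓
b·c: 11/56·28/11 = 1/2 ✓; 2 stages ⇒ order 2.

2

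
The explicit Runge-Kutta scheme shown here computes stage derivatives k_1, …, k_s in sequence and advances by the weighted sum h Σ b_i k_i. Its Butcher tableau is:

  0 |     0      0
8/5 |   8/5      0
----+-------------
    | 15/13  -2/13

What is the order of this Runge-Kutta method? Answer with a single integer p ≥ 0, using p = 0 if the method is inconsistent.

b = (15/13, -2/13)
c = (0, 8/5)
Σ b_i: 15/13·1 + (-2/13)·1 = 1 ✓
b·c: (-2/13)·8/5 = -16/65 ≠ 1/2 ⇒ order 1.

1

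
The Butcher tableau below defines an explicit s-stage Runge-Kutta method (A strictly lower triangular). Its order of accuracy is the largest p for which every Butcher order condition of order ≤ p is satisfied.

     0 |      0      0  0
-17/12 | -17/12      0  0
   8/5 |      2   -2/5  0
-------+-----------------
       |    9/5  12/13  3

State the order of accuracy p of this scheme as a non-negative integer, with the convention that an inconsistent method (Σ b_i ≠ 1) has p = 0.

0

b = (9/5, 12/13, 3)
c = (0, -17/12, 8/5)
Ac = (0, 0, 17/30)
Σ b_i: 9/5·1 + 12/13·1 + 3·1 = 372/65 ≠ 1 ⇒ order 0.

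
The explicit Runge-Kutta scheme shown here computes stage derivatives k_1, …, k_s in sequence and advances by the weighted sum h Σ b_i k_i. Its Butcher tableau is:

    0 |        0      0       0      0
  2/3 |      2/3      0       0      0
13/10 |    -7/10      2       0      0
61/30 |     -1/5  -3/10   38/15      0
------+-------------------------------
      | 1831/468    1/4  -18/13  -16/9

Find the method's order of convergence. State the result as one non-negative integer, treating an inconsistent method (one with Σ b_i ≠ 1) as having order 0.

b = (1831/468, 1/4, -18/13, -16/9)
c = (0, 2/3, 13/10, 61/30)
Ac = (0, 0, 4/3, 232/75)
Σ b_i: 1831/468·1 + 1/4·1 + (-18/13)·1 + (-16/9)·1 = 1 ✓
b·c: 1/4·2/3 + (-18/13)·13/10 + (-16/9)·61/30 = -1417/270 ≠ 1/2 ⇒ order 1.

1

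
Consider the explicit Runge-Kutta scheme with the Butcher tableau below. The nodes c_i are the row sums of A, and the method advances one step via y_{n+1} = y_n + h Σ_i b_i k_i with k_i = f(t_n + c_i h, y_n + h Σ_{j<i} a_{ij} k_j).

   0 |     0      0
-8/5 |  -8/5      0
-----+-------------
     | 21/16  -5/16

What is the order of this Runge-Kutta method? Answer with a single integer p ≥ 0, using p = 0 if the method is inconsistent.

2

b = (21/16, -5/16)
c = (0, -8/5)
Σ b_i: 21/16·1 + (-5/16)·1 = 1 ✓
b·c: (-5/16)·(-8/5) = 1/2 ✓; 2 stages ⇒ order 2.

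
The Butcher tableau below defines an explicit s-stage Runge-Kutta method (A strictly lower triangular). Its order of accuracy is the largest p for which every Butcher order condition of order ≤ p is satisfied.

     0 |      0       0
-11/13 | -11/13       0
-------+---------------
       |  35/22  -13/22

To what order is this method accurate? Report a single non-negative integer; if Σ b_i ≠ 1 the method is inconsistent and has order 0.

2

b = (35/22, -13/22)
c = (0, -11/13)
Σ b_i: 35/22·1 + (-13/22)·1 = 1 ✓
b·c: (-13/22)·(-11/13) = 1/2 ✓; 2 stages ⇒ order 2.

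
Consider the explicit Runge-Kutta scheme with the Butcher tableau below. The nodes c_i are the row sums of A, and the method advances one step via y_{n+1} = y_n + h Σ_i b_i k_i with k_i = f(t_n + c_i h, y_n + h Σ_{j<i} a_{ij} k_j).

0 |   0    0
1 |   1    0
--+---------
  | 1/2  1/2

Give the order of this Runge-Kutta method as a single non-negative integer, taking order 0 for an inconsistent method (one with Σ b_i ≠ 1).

b = (1/2, 1/2)
c = (0, 1)
Σ b_i: 1/2·1 + 1/2·1 = 1 ✓
b·c: 1/2·1 = 1/2 ✓; 2 stages ⇒ order 2.

2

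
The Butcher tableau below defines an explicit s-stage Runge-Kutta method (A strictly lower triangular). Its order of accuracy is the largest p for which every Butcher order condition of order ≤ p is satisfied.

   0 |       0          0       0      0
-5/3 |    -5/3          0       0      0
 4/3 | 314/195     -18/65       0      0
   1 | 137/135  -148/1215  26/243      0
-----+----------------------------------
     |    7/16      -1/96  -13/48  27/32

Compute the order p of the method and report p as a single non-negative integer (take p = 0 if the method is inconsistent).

4

b = (7/16, -1/96, -13/48, 27/32)
c = (0, -5/3, 4/3, 1)
Ac = (0, 0, 6/13, 28/81)
Σ b_i: 7/16·1 + (-1/96)·1 + (-13/48)·1 + 27/32·1 = 1 ✓
b·c: (-1/96)·(-5/3) + (-13/48)·4/3 + 27/32·1 = 1/2 ✓
b·c²: (-1/96)·25/9 + (-13/48)·16/9 + 27/32·1 = 1/3 ✓
b·Ac: (-13/48)·6/13 + 27/32·28/81 = 1/6 ✓
b·c³: (-1/96)·(-125/27) + (-13/48)·64/27 + 27/32·1 = 1/4 ✓
b·(c∘Ac): (-13/48)·8/13 + 27/32·28/81 = 1/8 ✓
b·Ac²: (-13/48)·(-10/13) + 27/32·(-4/27) = 1/12 ✓
b·A²c: 27/32·4/81 = 1/24 ✓; 4 stages ⇒ order 4.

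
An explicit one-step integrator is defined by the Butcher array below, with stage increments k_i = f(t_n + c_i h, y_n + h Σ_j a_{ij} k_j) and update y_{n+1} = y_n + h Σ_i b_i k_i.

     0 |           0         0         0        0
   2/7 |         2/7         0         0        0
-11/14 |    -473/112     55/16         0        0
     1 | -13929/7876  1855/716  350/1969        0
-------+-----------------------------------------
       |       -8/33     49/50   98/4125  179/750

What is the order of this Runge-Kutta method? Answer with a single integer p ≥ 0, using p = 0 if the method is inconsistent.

b = (-8/33, 49/50, 98/4125, 179/750)
c = (0, 2/7, -11/14, 1)
Ac = (0, 0, 55/56, 215/358)
Σ b_i: (-8/33)·1 + 49/50·1 + 98/4125·1 + 179/750·1 = 1 ✓
b·c: 49/50·2/7 + 98/4125·(-11/14) + 179/750·1 = 1/2 ✓
b·c²: 49/50·4/49 + 98/4125·121/196 + 179/750·1 = 1/3 ✓
b·Ac: 98/4125·55/56 + 179/750·215/358 = 1/6 ✓
b·c³: 49/50·8/343 + 98/4125·(-1331/2744) + 179/750·1 = 1/4 ✓
b·(c∘Ac): 98/4125·(-605/784) + 179/750·215/358 = 1/8 ✓
b·Ac²: 98/4125·55/196 + 179/750·115/358 = 1/12 ✓
b·A²c: 179/750·125/716 = 1/24 ✓; 4 stages ⇒ order 4.

4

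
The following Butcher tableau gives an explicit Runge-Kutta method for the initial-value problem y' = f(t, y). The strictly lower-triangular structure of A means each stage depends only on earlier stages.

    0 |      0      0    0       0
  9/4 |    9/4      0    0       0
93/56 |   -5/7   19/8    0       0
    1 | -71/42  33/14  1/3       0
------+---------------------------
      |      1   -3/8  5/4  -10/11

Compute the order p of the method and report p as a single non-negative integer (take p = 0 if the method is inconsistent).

b = (1, -3/8, 5/4, -10/11)
c = (0, 9/4, 93/56, 1)
Ac = (0, 0, 171/32, 41/7)
Σ b_i: 1·1 + (-3/8)·1 + 5/4·1 + (-10/11)·1 = 85/88 ≠ 1 ⇒ order 0.

0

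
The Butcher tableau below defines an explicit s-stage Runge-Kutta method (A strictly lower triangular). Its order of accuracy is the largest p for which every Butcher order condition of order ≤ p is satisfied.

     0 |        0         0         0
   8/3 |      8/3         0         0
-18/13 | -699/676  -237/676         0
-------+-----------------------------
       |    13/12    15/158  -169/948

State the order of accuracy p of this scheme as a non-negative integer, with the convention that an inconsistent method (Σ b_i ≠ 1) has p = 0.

3

b = (13/12, 15/158, -169/948)
c = (0, 8/3, -18/13)
Ac = (0, 0, -158/169)
Σ b_i: 13/12·1 + 15/158·1 + (-169/948)·1 = 1 ✓
b·c: 15/158·8/3 + (-169/948)·(-18/13) = 1/2 ✓
b·c²: 15/158·64/9 + (-169/948)·324/169 = 1/3 ✓
b·Ac: (-169/948)·(-158/169) = 1/6 ✓; 3 stages ⇒ order 3.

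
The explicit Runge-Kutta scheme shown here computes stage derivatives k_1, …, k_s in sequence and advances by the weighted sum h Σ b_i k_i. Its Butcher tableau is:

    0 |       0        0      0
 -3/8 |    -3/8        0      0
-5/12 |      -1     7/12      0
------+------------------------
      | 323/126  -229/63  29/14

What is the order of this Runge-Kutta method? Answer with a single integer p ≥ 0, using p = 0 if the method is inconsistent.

b = (323/126, -229/63, 29/14)
c = (0, -3/8, -5/12)
Ac = (0, 0, -7/32)
Σ b_i: 323/126·1 + (-229/63)·1 + 29/14·1 = 1 ✓
b·c: (-229/63)·(-3/8) + 29/14·(-5/12) = 1/2 ✓
b·c²: (-229/63)·9/64 + 29/14·25/144 = -611/4032 ≠ 1/3 ⇒ order 2.
b·Ac: 29/14·(-7/32) = -29/64 ≠ 1/6

2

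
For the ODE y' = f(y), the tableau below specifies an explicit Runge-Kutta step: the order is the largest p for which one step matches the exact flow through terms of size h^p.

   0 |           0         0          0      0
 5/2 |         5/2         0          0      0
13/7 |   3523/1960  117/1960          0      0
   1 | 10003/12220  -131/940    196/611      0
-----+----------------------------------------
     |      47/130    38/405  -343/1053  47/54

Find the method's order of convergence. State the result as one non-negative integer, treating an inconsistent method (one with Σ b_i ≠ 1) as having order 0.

b = (47/130, 38/405, -343/1053, 47/54)
c = (0, 5/2, 13/7, 1)
Ac = (0, 0, 117/784, 93/376)
Σ b_i: 47/130·1 + 38/405·1 + (-343/1053)·1 + 47/54·1 = 1 ✓
b·c: 38/405·5/2 + (-343/1053)·13/7 + 47/54·1 = 1/2 ✓
b·c²: 38/405·25/4 + (-343/1053)·169/49 + 47/54·1 = 1/3 ✓
b·Ac: (-343/1053)·117/784 + 47/54·93/376 = 1/6 ✓
b·c³: 38/405·125/8 + (-343/1053)·2197/343 + 47/54·1 = 1/4 ✓
b·(c∘Ac): (-343/1053)·1521/5488 + 47/54·93/376 = 1/8 ✓
b·Ac²: (-343/1053)·585/1568 + 47/54·177/752 = 1/12 ✓
b·A²c: 47/54·9/188 = 1/24 ✓; 4 stages ⇒ order 4.

4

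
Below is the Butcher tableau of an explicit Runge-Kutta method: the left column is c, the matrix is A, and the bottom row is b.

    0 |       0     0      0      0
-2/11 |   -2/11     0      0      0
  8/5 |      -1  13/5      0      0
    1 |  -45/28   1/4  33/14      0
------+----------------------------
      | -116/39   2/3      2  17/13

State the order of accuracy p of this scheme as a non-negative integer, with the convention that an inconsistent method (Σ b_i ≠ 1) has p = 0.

b = (-116/39, 2/3, 2, 17/13)
c = (0, -2/11, 8/5, 1)
Ac = (0, 0, -26/55, 2869/770)
Σ b_i: (-116/39)·1 + 2/3·1 + 2·1 + 17/13·1 = 1 ✓
b·c: 2/3·(-2/11) + 2·8/5 + 17/13·1 = 9409/2145 ≠ 1/2 ⇒ order 1.

1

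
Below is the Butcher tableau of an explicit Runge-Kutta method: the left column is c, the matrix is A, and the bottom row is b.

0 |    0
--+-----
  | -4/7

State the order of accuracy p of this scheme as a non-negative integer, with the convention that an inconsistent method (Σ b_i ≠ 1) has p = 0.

b = (-4/7)
c = (0)
Σ b_i: (-4/7)·1 = -4/7 ≠ 1 ⇒ order 0.

0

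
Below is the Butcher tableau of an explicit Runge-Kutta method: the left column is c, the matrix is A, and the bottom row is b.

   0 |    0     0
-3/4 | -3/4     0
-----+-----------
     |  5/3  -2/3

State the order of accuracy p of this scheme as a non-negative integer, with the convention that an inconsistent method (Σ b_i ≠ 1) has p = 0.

b = (5/3, -2/3)
c = (0, -3/4)
Σ b_i: 5/3·1 + (-2/3)·1 = 1 ✓
b·c: (-2/3)·(-3/4) = 1/2 ✓; 2 stages ⇒ order 2.

2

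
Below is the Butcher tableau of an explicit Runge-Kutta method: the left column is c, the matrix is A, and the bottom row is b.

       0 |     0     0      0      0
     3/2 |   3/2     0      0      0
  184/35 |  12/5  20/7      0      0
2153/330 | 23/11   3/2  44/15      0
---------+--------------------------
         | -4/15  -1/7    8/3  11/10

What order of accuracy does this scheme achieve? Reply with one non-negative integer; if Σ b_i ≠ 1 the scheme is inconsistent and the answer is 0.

0

b = (-4/15, -1/7, 8/3, 11/10)
c = (0, 3/2, 184/35, 2153/330)
Ac = (0, 0, 30/7, 37109/2100)
Σ b_i: (-4/15)·1 + (-1/7)·1 + 8/3·1 + 11/10·1 = 47/14 ≠ 1 ⇒ order 0.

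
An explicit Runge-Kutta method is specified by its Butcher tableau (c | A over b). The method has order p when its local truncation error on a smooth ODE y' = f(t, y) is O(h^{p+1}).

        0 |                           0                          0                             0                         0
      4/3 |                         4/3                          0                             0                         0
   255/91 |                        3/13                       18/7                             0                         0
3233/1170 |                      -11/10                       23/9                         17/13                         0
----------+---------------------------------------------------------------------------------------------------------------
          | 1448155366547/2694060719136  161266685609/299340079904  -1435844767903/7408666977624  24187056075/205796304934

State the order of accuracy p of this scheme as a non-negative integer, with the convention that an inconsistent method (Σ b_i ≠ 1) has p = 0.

b = (1448155366547/2694060719136, 161266685609/299340079904, -1435844767903/7408666977624, 24187056075/205796304934)
c = (0, 4/3, 255/91, 3233/1170)
Ac = (0, 0, 24/7, 225881/31941)
Σ b_i: 1448155366547/2694060719136·1 + 161266685609/299340079904·1 + (-1435844767903/7408666977624)·1 + 24187056075/205796304934·1 = 1 ✓
b·c: 161266685609/299340079904·4/3 + (-1435844767903/7408666977624)·255/91 + 24187056075/205796304934·3233/1170 = 1/2 ✓
b·c²: 161266685609/299340079904·16/9 + (-1435844767903/7408666977624)·65025/8281 + 24187056075/205796304934·10452289/1368900 = 1/3 ✓
b·Ac: (-1435844767903/7408666977624)·24/7 + 24187056075/205796304934·225881/31941 = 1/6 ✓
b·c³: 161266685609/299340079904·64/27 + (-1435844767903/7408666977624)·16581375/753571 + 24187056075/205796304934·33792250337/1601613000 = -2800568963133103/5516089322430960 ≠ 1/4 ⇒ order 3.
b·(c∘Ac): (-1435844767903/7408666977624)·6120/637 + 24187056075/205796304934·730273273/37370970 = 5708626217975/13133546005788 ≠ 1/8
b·Ac²: (-1435844767903/7408666977624)·32/7 + 24187056075/205796304934·129155729/8719893 = 144078442600613/168547173740946 ≠ 1/12
b·A²c: 24187056075/205796304934·408/91 = 54221532300/102898152467 ≠ 1/24

3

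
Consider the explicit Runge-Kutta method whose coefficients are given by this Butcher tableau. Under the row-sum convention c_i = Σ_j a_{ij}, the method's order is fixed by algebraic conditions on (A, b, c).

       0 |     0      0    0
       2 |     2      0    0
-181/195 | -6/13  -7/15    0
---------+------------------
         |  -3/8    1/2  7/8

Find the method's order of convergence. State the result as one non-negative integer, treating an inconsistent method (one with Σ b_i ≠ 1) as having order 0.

1

b = (-3/8, 1/2, 7/8)
c = (0, 2, -181/195)
Ac = (0, 0, -14/15)
Σ b_i: (-3/8)·1 + 1/2·1 + 7/8·1 = 1 ✓
b·c: 1/2·2 + 7/8·(-181/195) = 293/1560 ≠ 1/2 ⇒ order 1.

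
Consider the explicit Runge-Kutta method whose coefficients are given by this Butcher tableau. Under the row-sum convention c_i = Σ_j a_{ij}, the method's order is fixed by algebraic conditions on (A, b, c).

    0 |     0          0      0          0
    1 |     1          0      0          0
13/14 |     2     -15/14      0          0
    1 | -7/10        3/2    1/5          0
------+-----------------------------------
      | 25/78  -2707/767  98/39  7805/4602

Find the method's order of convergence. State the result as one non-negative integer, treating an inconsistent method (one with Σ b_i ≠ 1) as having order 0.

3

b = (25/78, -2707/767, 98/39, 7805/4602)
c = (0, 1, 13/14, 1)
Ac = (0, 0, -15/14, 59/35)
Σ b_i: 25/78·1 + (-2707/767)·1 + 98/39·1 + 7805/4602·1 = 1 ✓
b·c: (-2707/767)·1 + 98/39·13/14 + 7805/4602·1 = 1/2 ✓
b·c²: (-2707/767)·1 + 98/39·169/196 + 7805/4602·1 = 1/3 ✓
b·Ac: 98/39·(-15/14) + 7805/4602·59/35 = 1/6 ✓
b·c³: (-2707/767)·1 + 98/39·2197/2744 + 7805/4602·1 = 5/28 ≠ 1/4 ⇒ order 3.
b·(c∘Ac): 98/39·(-195/196) + 7805/4602·59/35 = 14/39 ≠ 1/8
b·Ac²: 98/39·(-15/14) + 7805/4602·1639/980 = 1429/9912 ≠ 1/12
b·A²c: 7805/4602·(-3/14) = -1115/3068 ≠ 1/24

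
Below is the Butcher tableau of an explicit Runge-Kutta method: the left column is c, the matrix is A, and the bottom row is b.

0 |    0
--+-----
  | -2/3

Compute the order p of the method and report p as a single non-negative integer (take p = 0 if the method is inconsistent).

b = (-2/3)
c = (0)
Σ b_i: (-2/3)·1 = -2/3 ≠ 1 ⇒ order 0.

0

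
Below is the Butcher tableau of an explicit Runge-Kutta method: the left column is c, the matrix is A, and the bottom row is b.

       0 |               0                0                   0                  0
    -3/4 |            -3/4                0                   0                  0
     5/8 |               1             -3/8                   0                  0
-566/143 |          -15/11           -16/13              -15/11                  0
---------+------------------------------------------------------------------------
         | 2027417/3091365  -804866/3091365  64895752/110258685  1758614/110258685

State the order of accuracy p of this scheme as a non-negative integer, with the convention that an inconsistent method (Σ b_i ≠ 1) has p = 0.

3

b = (2027417/3091365, -804866/3091365, 64895752/110258685, 1758614/110258685)
c = (0, -3/4, 5/8, -566/143)
Ac = (0, 0, 9/32, 81/1144)
Σ b_i: 2027417/3091365·1 + (-804866/3091365)·1 + 64895752/110258685·1 + 1758614/110258685·1 = 1 ✓
b·c: (-804866/3091365)·(-3/4) + 64895752/110258685·5/8 + 1758614/110258685·(-566/143) = 1/2 ✓
b·c²: (-804866/3091365)·9/16 + 64895752/110258685·25/64 + 1758614/110258685·320356/20449 = 1/3 ✓
b·Ac: 64895752/110258685·9/32 + 1758614/110258685·81/1144 = 1/6 ✓
b·c³: (-804866/3091365)·(-27/64) + 64895752/110258685·125/512 + 1758614/110258685·(-181321496/2924207) = -1387205189/1886144832 ≠ 1/4 ⇒ order 3.
b·(c∘Ac): 64895752/110258685·45/256 + 1758614/110258685·(-22923/81796) = 362687/3663840 ≠ 1/8
b·Ac²: 64895752/110258685·(-27/128) + 1758614/110258685·(-11211/9152) = -33798851/235218528 ≠ 1/12
b·A²c: 1758614/110258685·(-135/352) = -79937/13067696 ≠ 1/24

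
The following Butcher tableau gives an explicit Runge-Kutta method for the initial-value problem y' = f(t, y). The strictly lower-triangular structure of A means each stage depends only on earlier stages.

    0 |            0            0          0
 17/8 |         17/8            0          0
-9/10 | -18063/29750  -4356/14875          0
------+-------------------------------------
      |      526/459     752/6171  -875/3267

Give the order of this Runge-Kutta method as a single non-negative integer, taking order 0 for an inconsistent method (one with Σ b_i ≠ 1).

3

b = (526/459, 752/6171, -875/3267)
c = (0, 17/8, -9/10)
Ac = (0, 0, -1089/1750)
Σ b_i: 526/459·1 + 752/6171·1 + (-875/3267)·1 = 1 ✓
b·c: 752/6171·17/8 + (-875/3267)·(-9/10) = 1/2 ✓
b·c²: 752/6171·289/64 + (-875/3267)·81/100 = 1/3 ✓
b·Ac: (-875/3267)·(-1089/1750) = 1/6 ✓; 3 stages ⇒ order 3.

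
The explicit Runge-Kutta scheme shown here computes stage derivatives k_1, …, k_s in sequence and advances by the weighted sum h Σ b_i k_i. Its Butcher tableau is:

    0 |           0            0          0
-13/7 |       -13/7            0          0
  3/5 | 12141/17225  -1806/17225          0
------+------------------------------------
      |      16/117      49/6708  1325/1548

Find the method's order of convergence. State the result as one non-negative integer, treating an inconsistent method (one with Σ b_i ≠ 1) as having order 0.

b = (16/117, 49/6708, 1325/1548)
c = (0, -13/7, 3/5)
Ac = (0, 0, 258/1325)
Σ b_i: 16/117·1 + 49/6708·1 + 1325/1548·1 = 1 ✓
b·c: 49/6708·(-13/7) + 1325/1548·3/5 = 1/2 ✓
b·c²: 49/6708·169/49 + 1325/1548·9/25 = 1/3 ✓
b·Ac: 1325/1548·258/1325 = 1/6 ✓; 3 stages ⇒ order 3.

3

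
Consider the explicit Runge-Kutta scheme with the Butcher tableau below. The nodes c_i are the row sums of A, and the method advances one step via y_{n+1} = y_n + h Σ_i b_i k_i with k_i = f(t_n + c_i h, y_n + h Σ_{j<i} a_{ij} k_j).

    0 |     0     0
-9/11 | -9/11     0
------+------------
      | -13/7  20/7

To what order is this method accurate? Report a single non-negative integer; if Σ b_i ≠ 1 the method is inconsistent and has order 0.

b = (-13/7, 20/7)
c = (0, -9/11)
Σ b_i: (-13/7)·1 + 20/7·1 = 1 ✓
b·c: 20/7·(-9/11) = -180/77 ≠ 1/2 ⇒ order 1.

1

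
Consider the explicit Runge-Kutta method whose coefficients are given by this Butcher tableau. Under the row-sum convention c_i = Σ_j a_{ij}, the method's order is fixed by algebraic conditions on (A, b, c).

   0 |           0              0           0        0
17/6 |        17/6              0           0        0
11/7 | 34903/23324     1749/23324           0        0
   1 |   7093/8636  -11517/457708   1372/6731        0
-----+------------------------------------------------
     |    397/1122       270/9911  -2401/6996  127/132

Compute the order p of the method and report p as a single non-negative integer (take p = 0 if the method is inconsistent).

b = (397/1122, 270/9911, -2401/6996, 127/132)
c = (0, 17/6, 11/7, 1)
Ac = (0, 0, 583/2744, 253/1016)
Σ b_i: 397/1122·1 + 270/9911·1 + (-2401/6996)·1 + 127/132·1 = 1 ✓
b·c: 270/9911·17/6 + (-2401/6996)·11/7 + 127/132·1 = 1/2 ✓
b·c²: 270/9911·289/36 + (-2401/6996)·121/49 + 127/132·1 = 1/3 ✓
b·Ac: (-2401/6996)·583/2744 + 127/132·253/1016 = 1/6 ✓
b·c³: 270/9911·4913/216 + (-2401/6996)·1331/343 + 127/132·1 = 1/4 ✓
b·(c∘Ac): (-2401/6996)·6413/19208 + 127/132·253/1016 = 1/8 ✓
b·Ac²: (-2401/6996)·9911/16464 + 127/132·1837/6096 = 1/12 ✓
b·A²c: 127/132·11/254 = 1/24 ✓; 4 stages ⇒ order 4.

4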